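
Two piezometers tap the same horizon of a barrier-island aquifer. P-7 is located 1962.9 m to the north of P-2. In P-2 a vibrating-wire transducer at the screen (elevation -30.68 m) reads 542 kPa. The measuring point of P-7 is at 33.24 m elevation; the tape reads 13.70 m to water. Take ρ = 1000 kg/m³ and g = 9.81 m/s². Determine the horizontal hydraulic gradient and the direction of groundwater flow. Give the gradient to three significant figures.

i ≈ 0.00256; groundwater flows toward the north

Pressure head at P-2: ψ = P/(ρg) = 542×1000 / (1000 × 9.81) = 55.25 m.
Total head at P-2: h = z + ψ = -30.68 + 55.25 = 24.57 m.
Total head at P-7: h = 33.24 − 13.70 = 19.54 m.
Head difference: h(P-2) − h(P-7) = 24.57 − 19.54 = 5.03 m.
Hydraulic gradient: i = |Δh| / L = 5.03 / 1962.9 = 0.00256.
Flow is from higher to lower head: from P-2 toward P-7, i.e. toward the north.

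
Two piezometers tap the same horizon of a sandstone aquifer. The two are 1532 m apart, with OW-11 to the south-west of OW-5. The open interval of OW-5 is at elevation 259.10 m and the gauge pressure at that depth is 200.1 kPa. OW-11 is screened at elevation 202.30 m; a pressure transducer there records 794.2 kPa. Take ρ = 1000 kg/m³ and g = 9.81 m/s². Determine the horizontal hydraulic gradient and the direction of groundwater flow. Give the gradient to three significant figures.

i ≈ 0.00245; groundwater flows toward the north-east

Pressure head at OW-5: ψ = P/(ρg) = 200.1×1000 / (1000 × 9.81) = 20.40 m.
Total head at OW-5: h = z + ψ = 259.10 + 20.40 = 279.50 m.
Pressure head at OW-11: ψ = P/(ρg) = 794.2×1000 / (1000 × 9.81) = 80.96 m.
Total head at OW-11: h = z + ψ = 202.30 + 80.96 = 283.26 m.
Head difference: h(OW-5) − h(OW-11) = 279.50 − 283.26 = -3.76 m.
Hydraulic gradient: i = |Δh| / L = 3.76 / 1532 = 0.00245.
Flow is from higher to lower head: from OW-11 toward OW-5, i.e. toward the north-east.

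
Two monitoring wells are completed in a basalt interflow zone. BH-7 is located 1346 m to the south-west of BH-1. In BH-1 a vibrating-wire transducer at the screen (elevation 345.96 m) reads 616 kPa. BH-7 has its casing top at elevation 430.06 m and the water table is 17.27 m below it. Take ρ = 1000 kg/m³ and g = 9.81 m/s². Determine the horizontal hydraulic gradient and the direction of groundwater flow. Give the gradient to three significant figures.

Pressure head at BH-1: ψ = P/(ρg) = 616×1000 / (1000 × 9.81) = 62.79 m.
Total head at BH-1: h = z + ψ = 345.96 + 62.79 = 408.75 m.
Total head at BH-7: h = 430.06 − 17.27 = 412.79 m.
Head difference: h(BH-1) − h(BH-7) = 408.75 − 412.79 = -4.04 m.
Hydraulic gradient: i = |Δh| / L = 4.04 / 1346 = 0.00300.
Flow is from higher to lower head: from BH-7 toward BH-1, i.e. toward the north-east.

i ≈ 0.00300; groundwater flows toward the north-east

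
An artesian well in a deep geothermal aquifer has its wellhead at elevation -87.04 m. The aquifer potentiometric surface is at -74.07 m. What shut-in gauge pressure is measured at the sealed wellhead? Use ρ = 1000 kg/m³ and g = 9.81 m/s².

P ≈ 127 kPa

Head above the cap: Δh = -74.07 − (-87.04) = 12.97 m.
P = ρgΔh = 1000 × 9.81 × 12.97 = 127236 Pa ≈ 127 kPa.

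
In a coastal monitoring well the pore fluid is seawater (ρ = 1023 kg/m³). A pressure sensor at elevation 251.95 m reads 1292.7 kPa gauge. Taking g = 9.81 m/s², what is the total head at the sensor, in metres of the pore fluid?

h ≈ 380.76 m

ψ = P/(ρg) = 1292.7×1000 / (1023 × 9.81) = 128.81 m.
h = z + ψ = 251.95 + 128.81 = 380.76 m.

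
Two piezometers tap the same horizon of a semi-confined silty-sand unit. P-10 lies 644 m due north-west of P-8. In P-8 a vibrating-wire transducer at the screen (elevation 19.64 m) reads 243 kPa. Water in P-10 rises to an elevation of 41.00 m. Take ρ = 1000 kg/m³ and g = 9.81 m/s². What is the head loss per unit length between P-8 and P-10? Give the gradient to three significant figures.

i ≈ 0.00530 m/m

Pressure head at P-8: ψ = P/(ρg) = 243×1000 / (1000 × 9.81) = 24.77 m.
Total head at P-8: h = z + ψ = 19.64 + 24.77 = 44.41 m.
Total head at P-10: h = 41.00 m (water level in the piezometer is the total head).
Head difference: h(P-8) − h(P-10) = 44.41 − 41.00 = 3.41 m.
Hydraulic gradient: i = |Δh| / L = 3.41 / 644 = 0.00530.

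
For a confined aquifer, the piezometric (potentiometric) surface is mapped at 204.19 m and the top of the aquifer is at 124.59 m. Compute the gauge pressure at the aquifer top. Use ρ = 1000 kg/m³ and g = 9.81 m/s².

P ≈ 781 kPa

Pressure head at the aquifer top: ψ = h − z = 204.19 − 124.59 = 79.60 m.
P = ρgψ = 1000 × 9.81 × 79.60 = 780876 Pa ≈ 781 kPa.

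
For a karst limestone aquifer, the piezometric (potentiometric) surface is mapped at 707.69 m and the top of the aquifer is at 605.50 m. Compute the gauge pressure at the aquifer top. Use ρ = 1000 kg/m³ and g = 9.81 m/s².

Pressure head at the aquifer top: ψ = h − z = 707.69 − 605.50 = 102.19 m.
P = ρgψ = 1000 × 9.81 × 102.19 = 1002484 Pa ≈ 1000 kPa.

P ≈ 1000 kPa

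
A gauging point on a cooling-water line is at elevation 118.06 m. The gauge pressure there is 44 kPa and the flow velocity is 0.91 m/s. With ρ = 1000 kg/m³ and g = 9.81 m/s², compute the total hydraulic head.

Pressure head ψ = P/(ρg) = 44×1000 / (1000 × 9.81) = 4.49 m.
Velocity head = v²/(2g) = 0.91² / (2 × 9.81) = 0.042 m.
h = z + ψ + v²/(2g) = 118.06 + 4.49 + 0.042 = 122.59 m.

h ≈ 122.59 m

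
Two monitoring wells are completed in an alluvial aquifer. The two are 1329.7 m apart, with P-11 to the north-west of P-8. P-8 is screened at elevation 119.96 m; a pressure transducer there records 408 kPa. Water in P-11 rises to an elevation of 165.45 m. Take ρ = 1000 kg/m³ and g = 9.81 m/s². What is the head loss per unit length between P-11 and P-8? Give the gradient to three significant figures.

Pressure head at P-8: ψ = P/(ρg) = 408×1000 / (1000 × 9.81) = 41.59 m.
Total head at P-8: h = z + ψ = 119.96 + 41.59 = 161.55 m.
Total head at P-11: h = 165.45 m (water level in the piezometer is the total head).
Head difference: h(P-8) − h(P-11) = 161.55 − 165.45 = -3.90 m.
Hydraulic gradient: i = |Δh| / L = 3.90 / 1329.7 = 0.00293.

i ≈ 0.00293 m/m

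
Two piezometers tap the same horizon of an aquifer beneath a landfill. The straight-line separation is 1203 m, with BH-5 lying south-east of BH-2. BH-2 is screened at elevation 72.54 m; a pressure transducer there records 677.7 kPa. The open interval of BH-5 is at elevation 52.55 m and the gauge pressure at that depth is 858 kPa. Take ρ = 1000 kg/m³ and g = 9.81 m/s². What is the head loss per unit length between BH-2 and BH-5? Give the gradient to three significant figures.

i ≈ 0.00134 m/m

Pressure head at BH-2: ψ = P/(ρg) = 677.7×1000 / (1000 × 9.81) = 69.08 m.
Total head at BH-2: h = z + ψ = 72.54 + 69.08 = 141.62 m.
Pressure head at BH-5: ψ = P/(ρg) = 858×1000 / (1000 × 9.81) = 87.46 m.
Total head at BH-5: h = z + ψ = 52.55 + 87.46 = 140.01 m.
Head difference: h(BH-2) − h(BH-5) = 141.62 − 140.01 = 1.61 m.
Hydraulic gradient: i = |Δh| / L = 1.61 / 1203 = 0.00134.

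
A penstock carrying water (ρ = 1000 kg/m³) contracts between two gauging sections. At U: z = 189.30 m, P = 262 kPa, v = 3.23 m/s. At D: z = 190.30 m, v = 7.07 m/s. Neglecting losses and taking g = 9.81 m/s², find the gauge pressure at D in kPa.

P₂ ≈ 232 kPa

Pressure head at U: ψ₁ = P₁/(ρg) = 262×1000 / (1000 × 9.81) = 26.71 m.
Velocity heads: v₁²/2g = 3.23²/19.62 = 0.532 m; v₂²/2g = 7.07²/19.62 = 2.548 m.
Total head H = z₁ + ψ₁ + v₁²/2g = 189.30 + 26.71 + 0.532 = 216.54 m.
ψ₂ = H − z₂ − v₂²/2g = 216.54 − 190.30 − 2.548 = 23.69 m.
P₂ = ρgψ₂ = 1000 × 9.81 × 23.69 ≈ 232 kPa.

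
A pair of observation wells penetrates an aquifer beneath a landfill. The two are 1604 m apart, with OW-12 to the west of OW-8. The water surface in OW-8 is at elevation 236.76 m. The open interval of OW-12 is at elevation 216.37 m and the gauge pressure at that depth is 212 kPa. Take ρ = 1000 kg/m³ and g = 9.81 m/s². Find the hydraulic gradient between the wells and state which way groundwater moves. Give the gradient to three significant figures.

i ≈ 0.000761; groundwater flows toward the east

Total head at OW-8: h = 236.76 m (water level in the piezometer is the total head).
Pressure head at OW-12: ψ = P/(ρg) = 212×1000 / (1000 × 9.81) = 21.61 m.
Total head at OW-12: h = z + ψ = 216.37 + 21.61 = 237.98 m.
Head difference: h(OW-8) − h(OW-12) = 236.76 − 237.98 = -1.22 m.
Hydraulic gradient: i = |Δh| / L = 1.22 / 1604 = 0.000761.
Flow is from higher to lower head: from OW-12 toward OW-8, i.e. toward the east.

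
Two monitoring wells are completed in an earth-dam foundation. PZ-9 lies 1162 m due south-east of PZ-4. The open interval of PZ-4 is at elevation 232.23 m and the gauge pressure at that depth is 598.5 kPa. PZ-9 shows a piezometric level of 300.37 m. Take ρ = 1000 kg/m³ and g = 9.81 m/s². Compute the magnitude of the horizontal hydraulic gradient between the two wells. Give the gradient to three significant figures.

Pressure head at PZ-4: ψ = P/(ρg) = 598.5×1000 / (1000 × 9.81) = 61.01 m.
Total head at PZ-4: h = z + ψ = 232.23 + 61.01 = 293.24 m.
Total head at PZ-9: h = 300.37 m (water level in the piezometer is the total head).
Head difference: h(PZ-4) − h(PZ-9) = 293.24 − 300.37 = -7.13 m.
Hydraulic gradient: i = |Δh| / L = 7.13 / 1162 = 0.00614.

i ≈ 0.00614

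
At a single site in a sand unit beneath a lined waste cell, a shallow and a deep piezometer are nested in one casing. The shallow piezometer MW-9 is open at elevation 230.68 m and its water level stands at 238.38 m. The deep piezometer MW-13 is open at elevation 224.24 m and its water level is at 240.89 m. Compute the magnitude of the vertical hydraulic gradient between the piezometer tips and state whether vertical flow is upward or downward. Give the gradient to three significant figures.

Total head at MW-9: h = 238.38 m (water level in the standpipe).
Total head at MW-13: h = 240.89 m.
Δh = h(MW-9) − h(MW-13) = 238.38 − 240.89 = -2.51 m.
Vertical separation Δz = 230.68 − 224.24 = 6.44 m.
|i_v| = |Δh| / Δz = 2.51 / 6.44 = 0.390.
Head is higher in the deep piezometer, so vertical flow is upward (discharge condition).

|i_v| ≈ 0.390; vertical flow is upward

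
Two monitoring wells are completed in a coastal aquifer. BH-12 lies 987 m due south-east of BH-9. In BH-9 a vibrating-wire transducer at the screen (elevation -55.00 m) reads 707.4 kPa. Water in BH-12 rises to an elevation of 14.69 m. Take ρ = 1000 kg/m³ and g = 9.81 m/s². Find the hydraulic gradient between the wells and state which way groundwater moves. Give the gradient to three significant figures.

Pressure head at BH-9: ψ = P/(ρg) = 707.4×1000 / (1000 × 9.81) = 72.11 m.
Total head at BH-9: h = z + ψ = -55.00 + 72.11 = 17.11 m.
Total head at BH-12: h = 14.69 m (water level in the piezometer is the total head).
Head difference: h(BH-9) − h(BH-12) = 17.11 − 14.69 = 2.42 m.
Hydraulic gradient: i = |Δh| / L = 2.42 / 987 = 0.00245.
Flow is from higher to lower head: from BH-9 toward BH-12, i.e. toward the south-east.

i ≈ 0.00245; groundwater flows toward the south-east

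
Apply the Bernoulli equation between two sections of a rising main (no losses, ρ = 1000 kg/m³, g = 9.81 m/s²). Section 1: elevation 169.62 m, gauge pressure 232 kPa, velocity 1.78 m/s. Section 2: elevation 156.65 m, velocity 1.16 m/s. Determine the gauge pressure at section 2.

Pressure head at 1: ψ₁ = P₁/(ρg) = 232×1000 / (1000 × 9.81) = 23.65 m.
Velocity heads: v₁²/2g = 1.78²/19.62 = 0.161 m; v₂²/2g = 1.16²/19.62 = 0.069 m.
Total head H = z₁ + ψ₁ + v₁²/2g = 169.62 + 23.65 + 0.161 = 193.43 m.
ψ₂ = H − z₂ − v₂²/2g = 193.43 − 156.65 − 0.069 = 36.71 m.
P₂ = ρgψ₂ = 1000 × 9.81 × 36.71 ≈ 360 kPa.

P₂ ≈ 360 kPa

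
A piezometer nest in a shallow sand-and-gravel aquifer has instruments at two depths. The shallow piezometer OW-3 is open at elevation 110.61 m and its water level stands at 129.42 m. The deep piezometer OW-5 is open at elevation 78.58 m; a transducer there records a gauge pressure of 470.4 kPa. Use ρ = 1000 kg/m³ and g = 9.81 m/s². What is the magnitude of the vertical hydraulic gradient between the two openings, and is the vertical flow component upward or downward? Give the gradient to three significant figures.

|i_v| ≈ 0.0902; vertical flow is downward

Total head at OW-3: h = 129.42 m (water level in the standpipe).
Pressure head at OW-5: ψ = P/(ρg) = 470.4×1000 / (1000 × 9.81) = 47.95 m.
Total head at OW-5: h = z + ψ = 78.58 + 47.95 = 126.53 m.
Δh = h(OW-3) − h(OW-5) = 129.42 − 126.53 = 2.89 m.
Vertical separation Δz = 110.61 − 78.58 = 32.03 m.
|i_v| = |Δh| / Δz = 2.89 / 32.03 = 0.0902.
Head is higher in the shallow piezometer, so vertical flow is downward (recharge condition).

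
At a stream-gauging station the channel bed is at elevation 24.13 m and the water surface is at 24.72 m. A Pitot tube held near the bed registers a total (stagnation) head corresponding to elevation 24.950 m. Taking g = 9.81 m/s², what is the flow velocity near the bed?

v ≈ 2.12 m/s

Near the bed, under hydrostatic conditions, the piezometric head (z + ψ) equals the free-surface elevation, 24.72 m.
Velocity head = total − piezometric = 24.950 − 24.72 = 0.230 m.
v = √(2g·h_v) = √(2 × 9.81 × 0.230) = 2.12 m/s.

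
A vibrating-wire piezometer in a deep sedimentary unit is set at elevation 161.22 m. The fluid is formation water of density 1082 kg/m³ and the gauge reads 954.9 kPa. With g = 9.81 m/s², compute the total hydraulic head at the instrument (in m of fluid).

h ≈ 251.18 m

ψ = P/(ρg) = 954.9×1000 / (1082 × 9.81) = 89.96 m.
h = z + ψ = 161.22 + 89.96 = 251.18 m.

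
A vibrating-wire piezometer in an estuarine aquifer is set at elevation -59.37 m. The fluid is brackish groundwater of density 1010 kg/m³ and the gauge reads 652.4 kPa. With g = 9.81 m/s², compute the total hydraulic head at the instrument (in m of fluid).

h ≈ 6.48 m

ψ = P/(ρg) = 652.4×1000 / (1010 × 9.81) = 65.85 m.
h = z + ψ = -59.37 + 65.85 = 6.48 m.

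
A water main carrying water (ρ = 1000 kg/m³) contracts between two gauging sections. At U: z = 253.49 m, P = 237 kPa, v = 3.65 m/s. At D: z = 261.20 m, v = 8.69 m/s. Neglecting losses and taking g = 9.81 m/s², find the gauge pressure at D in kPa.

Pressure head at U: ψ₁ = P₁/(ρg) = 237×1000 / (1000 × 9.81) = 24.16 m.
Velocity heads: v₁²/2g = 3.65²/19.62 = 0.679 m; v₂²/2g = 8.69²/19.62 = 3.849 m.
Total head H = z₁ + ψ₁ + v₁²/2g = 253.49 + 24.16 + 0.679 = 278.33 m.
ψ₂ = H − z₂ − v₂²/2g = 278.33 − 261.20 − 3.849 = 13.28 m.
P₂ = ρgψ₂ = 1000 × 9.81 × 13.28 ≈ 130 kPa.

P₂ ≈ 130 kPa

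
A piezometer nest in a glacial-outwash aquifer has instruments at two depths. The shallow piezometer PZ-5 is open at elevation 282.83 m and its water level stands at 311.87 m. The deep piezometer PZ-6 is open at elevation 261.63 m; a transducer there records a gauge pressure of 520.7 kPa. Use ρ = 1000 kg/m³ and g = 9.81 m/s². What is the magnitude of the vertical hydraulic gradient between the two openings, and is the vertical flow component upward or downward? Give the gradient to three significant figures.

|i_v| ≈ 0.134; vertical flow is upward

Total head at PZ-5: h = 311.87 m (water level in the standpipe).
Pressure head at PZ-6: ψ = P/(ρg) = 520.7×1000 / (1000 × 9.81) = 53.08 m.
Total head at PZ-6: h = z + ψ = 261.63 + 53.08 = 314.71 m.
Δh = h(PZ-5) − h(PZ-6) = 311.87 − 314.71 = -2.84 m.
Vertical separation Δz = 282.83 − 261.63 = 21.20 m.
|i_v| = |Δh| / Δz = 2.84 / 21.20 = 0.134.
Head is higher in the deep piezometer, so vertical flow is upward (discharge condition).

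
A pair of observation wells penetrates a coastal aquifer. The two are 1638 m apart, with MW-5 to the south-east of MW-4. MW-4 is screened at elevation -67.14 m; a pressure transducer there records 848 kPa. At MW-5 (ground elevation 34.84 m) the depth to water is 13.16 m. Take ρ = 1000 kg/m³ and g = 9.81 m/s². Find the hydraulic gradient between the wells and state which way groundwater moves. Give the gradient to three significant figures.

Pressure head at MW-4: ψ = P/(ρg) = 848×1000 / (1000 × 9.81) = 86.44 m.
Total head at MW-4: h = z + ψ = -67.14 + 86.44 = 19.30 m.
Total head at MW-5: h = 34.84 − 13.16 = 21.68 m.
Head difference: h(MW-4) − h(MW-5) = 19.30 − 21.68 = -2.38 m.
Hydraulic gradient: i = |Δh| / L = 2.38 / 1638 = 0.00145.
Flow is from higher to lower head: from MW-5 toward MW-4, i.e. toward the north-west.

i ≈ 0.00145; groundwater flows toward the north-west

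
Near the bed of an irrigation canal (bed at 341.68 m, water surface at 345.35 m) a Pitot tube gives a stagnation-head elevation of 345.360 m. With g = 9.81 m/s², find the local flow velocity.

v ≈ 0.443 m/s

Near the bed, under hydrostatic conditions, the piezometric head (z + ψ) equals the free-surface elevation, 345.35 m.
Velocity head = total − piezometric = 345.360 − 345.35 = 0.010 m.
v = √(2g·h_v) = √(2 × 9.81 × 0.010) = 0.443 m/s.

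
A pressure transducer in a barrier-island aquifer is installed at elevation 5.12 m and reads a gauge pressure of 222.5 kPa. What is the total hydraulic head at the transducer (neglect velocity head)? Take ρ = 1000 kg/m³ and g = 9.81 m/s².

h ≈ 27.80 m

ψ = P/(ρg) = 222.5×1000 / (1000 × 9.81) = 22.68 m.
h = z + ψ = 5.12 + 22.68 = 27.80 m.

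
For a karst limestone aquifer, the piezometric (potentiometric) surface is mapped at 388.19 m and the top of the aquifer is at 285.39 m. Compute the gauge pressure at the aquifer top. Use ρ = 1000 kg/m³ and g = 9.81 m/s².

Pressure head at the aquifer top: ψ = h − z = 388.19 − 285.39 = 102.80 m.
P = ρgψ = 1000 × 9.81 × 102.80 = 1008468 Pa ≈ 1010 kPa.

P ≈ 1010 kPa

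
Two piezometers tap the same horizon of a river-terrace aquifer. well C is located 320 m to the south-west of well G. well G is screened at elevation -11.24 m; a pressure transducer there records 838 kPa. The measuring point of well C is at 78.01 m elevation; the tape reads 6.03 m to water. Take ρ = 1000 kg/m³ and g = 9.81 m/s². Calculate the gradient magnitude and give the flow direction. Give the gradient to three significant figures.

i ≈ 0.00688; groundwater flows toward the south-west

Pressure head at well G: ψ = P/(ρg) = 838×1000 / (1000 × 9.81) = 85.42 m.
Total head at well G: h = z + ψ = -11.24 + 85.42 = 74.18 m.
Total head at well C: h = 78.01 − 6.03 = 71.98 m.
Head difference: h(well G) − h(well C) = 74.18 − 71.98 = 2.20 m.
Hydraulic gradient: i = |Δh| / L = 2.20 / 320 = 0.00688.
Flow is from higher to lower head: from well G toward well C, i.e. toward the south-west.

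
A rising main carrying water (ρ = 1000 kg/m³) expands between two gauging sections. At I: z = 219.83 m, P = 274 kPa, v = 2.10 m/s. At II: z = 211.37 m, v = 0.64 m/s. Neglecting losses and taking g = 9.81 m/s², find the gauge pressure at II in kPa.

Pressure head at I: ψ₁ = P₁/(ρg) = 274×1000 / (1000 × 9.81) = 27.93 m.
Velocity heads: v₁²/2g = 2.10²/19.62 = 0.225 m; v₂²/2g = 0.64²/19.62 = 0.021 m.
Total head H = z₁ + ψ₁ + v₁²/2g = 219.83 + 27.93 + 0.225 = 247.99 m.
ψ₂ = H − z₂ − v₂²/2g = 247.99 − 211.37 − 0.021 = 36.60 m.
P₂ = ρgψ₂ = 1000 × 9.81 × 36.60 ≈ 359 kPa.

P₂ ≈ 359 kPa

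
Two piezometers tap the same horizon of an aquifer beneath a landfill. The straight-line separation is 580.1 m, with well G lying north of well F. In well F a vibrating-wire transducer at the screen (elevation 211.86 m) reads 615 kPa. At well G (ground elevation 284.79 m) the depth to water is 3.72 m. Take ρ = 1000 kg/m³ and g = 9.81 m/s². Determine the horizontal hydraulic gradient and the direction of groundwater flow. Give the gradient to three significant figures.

i ≈ 0.0112; groundwater flows toward the south

Pressure head at well F: ψ = P/(ρg) = 615×1000 / (1000 × 9.81) = 62.69 m.
Total head at well F: h = z + ψ = 211.86 + 62.69 = 274.55 m.
Total head at well G: h = 284.79 − 3.72 = 281.07 m.
Head difference: h(well F) − h(well G) = 274.55 − 281.07 = -6.52 m.
Hydraulic gradient: i = |Δh| / L = 6.52 / 580.1 = 0.0112.
Flow is from higher to lower head: from well G toward well F, i.e. toward the south.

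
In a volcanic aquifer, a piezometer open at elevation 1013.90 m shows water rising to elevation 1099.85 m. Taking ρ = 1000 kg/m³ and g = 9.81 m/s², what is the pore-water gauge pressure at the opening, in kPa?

P ≈ 843 kPa

Pressure head ψ = h − z = 1099.85 − 1013.90 = 85.95 m.
P = ρgψ = 1000 × 9.81 × 85.95 = 843170 Pa ≈ 843 kPa.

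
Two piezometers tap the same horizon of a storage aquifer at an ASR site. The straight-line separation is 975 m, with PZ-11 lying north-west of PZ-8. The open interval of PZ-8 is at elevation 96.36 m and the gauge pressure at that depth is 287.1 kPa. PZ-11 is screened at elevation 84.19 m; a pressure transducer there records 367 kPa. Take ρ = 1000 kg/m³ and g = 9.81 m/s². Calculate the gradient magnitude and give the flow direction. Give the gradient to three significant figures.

i ≈ 0.00413; groundwater flows toward the north-west

Pressure head at PZ-8: ψ = P/(ρg) = 287.1×1000 / (1000 × 9.81) = 29.27 m.
Total head at PZ-8: h = z + ψ = 96.36 + 29.27 = 125.63 m.
Pressure head at PZ-11: ψ = P/(ρg) = 367×1000 / (1000 × 9.81) = 37.41 m.
Total head at PZ-11: h = z + ψ = 84.19 + 37.41 = 121.60 m.
Head difference: h(PZ-8) − h(PZ-11) = 125.63 − 121.60 = 4.03 m.
Hydraulic gradient: i = |Δh| / L = 4.03 / 975 = 0.00413.
Flow is from higher to lower head: from PZ-8 toward PZ-11, i.e. toward the north-west.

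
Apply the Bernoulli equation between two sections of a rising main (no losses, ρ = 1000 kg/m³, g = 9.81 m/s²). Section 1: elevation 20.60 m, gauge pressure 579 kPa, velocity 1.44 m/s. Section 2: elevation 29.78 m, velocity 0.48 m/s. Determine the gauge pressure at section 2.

P₂ ≈ 490 kPa

Pressure head at 1: ψ₁ = P₁/(ρg) = 579×1000 / (1000 × 9.81) = 59.02 m.
Velocity heads: v₁²/2g = 1.44²/19.62 = 0.106 m; v₂²/2g = 0.48²/19.62 = 0.012 m.
Total head H = z₁ + ψ₁ + v₁²/2g = 20.60 + 59.02 + 0.106 = 79.73 m.
ψ₂ = H − z₂ − v₂²/2g = 79.73 − 29.78 − 0.012 = 49.94 m.
P₂ = ρgψ₂ = 1000 × 9.81 × 49.94 ≈ 490 kPa.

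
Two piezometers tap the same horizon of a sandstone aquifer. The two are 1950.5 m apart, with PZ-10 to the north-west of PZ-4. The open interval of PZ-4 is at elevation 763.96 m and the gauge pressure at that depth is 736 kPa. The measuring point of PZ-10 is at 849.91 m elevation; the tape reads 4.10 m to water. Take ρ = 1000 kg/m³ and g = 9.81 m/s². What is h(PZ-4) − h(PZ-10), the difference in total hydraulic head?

Pressure head at PZ-4: ψ = P/(ρg) = 736×1000 / (1000 × 9.81) = 75.03 m.
Total head at PZ-4: h = z + ψ = 763.96 + 75.03 = 838.99 m.
Total head at PZ-10: h = 849.91 − 4.10 = 845.81 m.
Head difference: h(PZ-4) − h(PZ-10) = 838.99 − 845.81 = -6.82 m.

Δh ≈ -6.82 m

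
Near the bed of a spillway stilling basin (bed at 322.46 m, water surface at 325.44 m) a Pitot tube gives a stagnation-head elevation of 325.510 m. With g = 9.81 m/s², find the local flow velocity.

Near the bed, under hydrostatic conditions, the piezometric head (z + ψ) equals the free-surface elevation, 325.44 m.
Velocity head = total − piezometric = 325.510 − 325.44 = 0.070 m.
v = √(2g·h_v) = √(2 × 9.81 × 0.070) = 1.17 m/s.

v ≈ 1.17 m/s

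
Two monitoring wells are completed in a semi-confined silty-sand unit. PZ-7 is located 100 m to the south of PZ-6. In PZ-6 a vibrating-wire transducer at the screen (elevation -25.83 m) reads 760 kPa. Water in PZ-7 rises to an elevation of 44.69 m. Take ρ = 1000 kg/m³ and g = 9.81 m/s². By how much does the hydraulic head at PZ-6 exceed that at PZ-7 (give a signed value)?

Pressure head at PZ-6: ψ = P/(ρg) = 760×1000 / (1000 × 9.81) = 77.47 m.
Total head at PZ-6: h = z + ψ = -25.83 + 77.47 = 51.64 m.
Total head at PZ-7: h = 44.69 m (water level in the piezometer is the total head).
Head difference: h(PZ-6) − h(PZ-7) = 51.64 − 44.69 = 6.95 m.

Δh ≈ 6.95 m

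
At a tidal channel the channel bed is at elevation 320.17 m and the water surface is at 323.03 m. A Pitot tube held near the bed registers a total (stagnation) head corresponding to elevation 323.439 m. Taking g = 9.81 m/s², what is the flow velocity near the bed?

v ≈ 2.83 m/s

Near the bed, under hydrostatic conditions, the piezometric head (z + ψ) equals the free-surface elevation, 323.03 m.
Velocity head = total − piezometric = 323.439 − 323.03 = 0.409 m.
v = √(2g·h_v) = √(2 × 9.81 × 0.409) = 2.83 m/s.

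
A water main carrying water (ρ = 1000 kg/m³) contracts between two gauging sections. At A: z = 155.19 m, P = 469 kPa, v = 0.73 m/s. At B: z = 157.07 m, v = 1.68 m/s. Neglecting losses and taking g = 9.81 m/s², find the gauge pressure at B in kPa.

P₂ ≈ 449 kPa

Pressure head at A: ψ₁ = P₁/(ρg) = 469×1000 / (1000 × 9.81) = 47.81 m.
Velocity heads: v₁²/2g = 0.73²/19.62 = 0.027 m; v₂²/2g = 1.68²/19.62 = 0.144 m.
Total head H = z₁ + ψ₁ + v₁²/2g = 155.19 + 47.81 + 0.027 = 203.03 m.
ψ₂ = H − z₂ − v₂²/2g = 203.03 − 157.07 − 0.144 = 45.82 m.
P₂ = ρgψ₂ = 1000 × 9.81 × 45.82 ≈ 449 kPa.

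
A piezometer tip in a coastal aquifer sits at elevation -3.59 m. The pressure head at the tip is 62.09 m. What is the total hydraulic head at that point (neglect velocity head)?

h = z + ψ = -3.59 + 62.09 = 58.50 m.

h ≈ 58.50 m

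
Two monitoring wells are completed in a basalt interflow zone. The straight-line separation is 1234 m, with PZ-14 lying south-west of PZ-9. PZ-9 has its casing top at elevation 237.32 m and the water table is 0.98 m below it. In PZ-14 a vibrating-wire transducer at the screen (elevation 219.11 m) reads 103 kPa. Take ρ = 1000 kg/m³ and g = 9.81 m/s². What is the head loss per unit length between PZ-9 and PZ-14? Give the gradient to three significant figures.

Total head at PZ-9: h = 237.32 − 0.98 = 236.34 m.
Pressure head at PZ-14: ψ = P/(ρg) = 103×1000 / (1000 × 9.81) = 10.50 m.
Total head at PZ-14: h = z + ψ = 219.11 + 10.50 = 229.61 m.
Head difference: h(PZ-9) − h(PZ-14) = 236.34 − 229.61 = 6.73 m.
Hydraulic gradient: i = |Δh| / L = 6.73 / 1234 = 0.00545.

i ≈ 0.00545 m/m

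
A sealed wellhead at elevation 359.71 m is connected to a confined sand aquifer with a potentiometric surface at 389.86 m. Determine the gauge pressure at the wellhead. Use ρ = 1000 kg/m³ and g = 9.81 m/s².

Head above the cap: Δh = 389.86 − 359.71 = 30.15 m.
P = ρgΔh = 1000 × 9.81 × 30.15 = 295772 Pa ≈ 296 kPa.

P ≈ 296 kPa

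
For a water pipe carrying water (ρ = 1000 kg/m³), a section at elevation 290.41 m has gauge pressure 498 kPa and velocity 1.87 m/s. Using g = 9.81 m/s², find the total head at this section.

Pressure head ψ = P/(ρg) = 498×1000 / (1000 × 9.81) = 50.76 m.
Velocity head = v²/(2g) = 1.87² / (2 × 9.81) = 0.178 m.
h = z + ψ + v²/(2g) = 290.41 + 50.76 + 0.178 = 341.35 m.

h ≈ 341.35 m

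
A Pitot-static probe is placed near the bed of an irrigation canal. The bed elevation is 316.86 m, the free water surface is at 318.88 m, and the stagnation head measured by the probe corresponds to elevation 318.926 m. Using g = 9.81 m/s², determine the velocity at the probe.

v ≈ 0.950 m/s

Near the bed, under hydrostatic conditions, the piezometric head (z + ψ) equals the free-surface elevation, 318.88 m.
Velocity head = total − piezometric = 318.926 − 318.88 = 0.046 m.
v = √(2g·h_v) = √(2 × 9.81 × 0.046) = 0.950 m/s.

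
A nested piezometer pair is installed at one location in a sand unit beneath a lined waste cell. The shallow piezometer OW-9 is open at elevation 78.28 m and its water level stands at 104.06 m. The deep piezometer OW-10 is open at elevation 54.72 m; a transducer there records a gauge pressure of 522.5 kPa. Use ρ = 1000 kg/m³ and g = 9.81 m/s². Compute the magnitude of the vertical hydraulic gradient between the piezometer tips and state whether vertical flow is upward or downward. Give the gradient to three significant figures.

Total head at OW-9: h = 104.06 m (water level in the standpipe).
Pressure head at OW-10: ψ = P/(ρg) = 522.5×1000 / (1000 × 9.81) = 53.26 m.
Total head at OW-10: h = z + ψ = 54.72 + 53.26 = 107.98 m.
Δh = h(OW-9) − h(OW-10) = 104.06 − 107.98 = -3.92 m.
Vertical separation Δz = 78.28 − 54.72 = 23.56 m.
|i_v| = |Δh| / Δz = 3.92 / 23.56 = 0.166.
Head is higher in the deep piezometer, so vertical flow is upward (discharge condition).

|i_v| ≈ 0.166; vertical flow is upward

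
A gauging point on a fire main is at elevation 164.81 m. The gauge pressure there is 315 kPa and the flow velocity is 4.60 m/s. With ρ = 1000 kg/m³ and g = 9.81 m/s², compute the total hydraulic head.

h ≈ 198.00 m

Pressure head ψ = P/(ρg) = 315×1000 / (1000 × 9.81) = 32.11 m.
Velocity head = v²/(2g) = 4.60² / (2 × 9.81) = 1.078 m.
h = z + ψ + v²/(2g) = 164.81 + 32.11 + 1.078 = 198.00 m.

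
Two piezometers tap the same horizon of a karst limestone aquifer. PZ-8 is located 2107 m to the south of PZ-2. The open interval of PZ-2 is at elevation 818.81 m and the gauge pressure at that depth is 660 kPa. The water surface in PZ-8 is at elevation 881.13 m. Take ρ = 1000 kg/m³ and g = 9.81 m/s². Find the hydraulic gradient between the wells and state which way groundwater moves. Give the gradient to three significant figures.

i ≈ 0.00235; groundwater flows toward the south

Pressure head at PZ-2: ψ = P/(ρg) = 660×1000 / (1000 × 9.81) = 67.28 m.
Total head at PZ-2: h = z + ψ = 818.81 + 67.28 = 886.09 m.
Total head at PZ-8: h = 881.13 m (water level in the piezometer is the total head).
Head difference: h(PZ-2) − h(PZ-8) = 886.09 − 881.13 = 4.96 m.
Hydraulic gradient: i = |Δh| / L = 4.96 / 2107 = 0.00235.
Flow is from higher to lower head: from PZ-2 toward PZ-8, i.e. toward the south.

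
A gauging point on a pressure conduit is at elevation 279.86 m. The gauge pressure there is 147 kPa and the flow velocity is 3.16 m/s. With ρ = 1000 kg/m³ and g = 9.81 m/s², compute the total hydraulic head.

Pressure head ψ = P/(ρg) = 147×1000 / (1000 × 9.81) = 14.98 m.
Velocity head = v²/(2g) = 3.16² / (2 × 9.81) = 0.509 m.
h = z + ψ + v²/(2g) = 279.86 + 14.98 + 0.509 = 295.35 m.

h ≈ 295.35 m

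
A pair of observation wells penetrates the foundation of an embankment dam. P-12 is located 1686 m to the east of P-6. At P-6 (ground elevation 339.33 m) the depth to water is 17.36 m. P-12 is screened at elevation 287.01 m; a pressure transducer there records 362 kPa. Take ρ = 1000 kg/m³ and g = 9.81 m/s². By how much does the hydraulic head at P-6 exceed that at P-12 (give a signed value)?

Δh ≈ -1.94 m

Total head at P-6: h = 339.33 − 17.36 = 321.97 m.
Pressure head at P-12: ψ = P/(ρg) = 362×1000 / (1000 × 9.81) = 36.90 m.
Total head at P-12: h = z + ψ = 287.01 + 36.90 = 323.91 m.
Head difference: h(P-6) − h(P-12) = 321.97 − 323.91 = -1.94 m.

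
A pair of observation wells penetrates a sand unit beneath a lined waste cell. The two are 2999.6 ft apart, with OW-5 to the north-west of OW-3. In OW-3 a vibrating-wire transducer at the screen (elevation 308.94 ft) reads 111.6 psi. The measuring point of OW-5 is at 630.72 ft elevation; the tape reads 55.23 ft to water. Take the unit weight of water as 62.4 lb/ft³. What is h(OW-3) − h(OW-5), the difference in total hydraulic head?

Δh ≈ -9.01 ft

Pressure head at OW-3: ψ = 144·P/γ = 144 × 111.6 / 62.4 = 257.54 ft.
Total head at OW-3: h = z + ψ = 308.94 + 257.54 = 566.48 ft.
Total head at OW-5: h = 630.72 − 55.23 = 575.49 ft.
Head difference: h(OW-3) − h(OW-5) = 566.48 − 575.49 = -9.01 ft.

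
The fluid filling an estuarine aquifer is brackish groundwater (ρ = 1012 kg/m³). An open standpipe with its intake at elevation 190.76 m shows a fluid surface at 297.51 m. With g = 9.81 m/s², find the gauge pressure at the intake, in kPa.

Pressure head ψ = h − z = 297.51 − 190.76 = 106.75 m.
P = ρgψ = 1012 × 9.81 × 106.75 = 1059784 Pa ≈ 1060 kPa.

P ≈ 1060 kPa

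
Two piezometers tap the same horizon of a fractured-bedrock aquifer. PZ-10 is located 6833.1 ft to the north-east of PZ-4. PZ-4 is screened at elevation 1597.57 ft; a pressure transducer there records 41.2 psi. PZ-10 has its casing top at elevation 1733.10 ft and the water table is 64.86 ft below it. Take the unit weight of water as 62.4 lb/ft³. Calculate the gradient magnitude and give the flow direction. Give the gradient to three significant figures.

i ≈ 0.00357; groundwater flows toward the north-east

Pressure head at PZ-4: ψ = 144·P/γ = 144 × 41.2 / 62.4 = 95.08 ft.
Total head at PZ-4: h = z + ψ = 1597.57 + 95.08 = 1692.65 ft.
Total head at PZ-10: h = 1733.10 − 64.86 = 1668.24 ft.
Head difference: h(PZ-4) − h(PZ-10) = 1692.65 − 1668.24 = 24.41 ft.
Hydraulic gradient: i = |Δh| / L = 24.41 / 6833.1 = 0.00357.
Flow is from higher to lower head: from PZ-4 toward PZ-10, i.e. toward the north-east.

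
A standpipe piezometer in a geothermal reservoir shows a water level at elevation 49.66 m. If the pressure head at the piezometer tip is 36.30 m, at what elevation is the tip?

z = h − ψ = 49.66 − 36.30 = 13.36 m.

z ≈ 13.36 m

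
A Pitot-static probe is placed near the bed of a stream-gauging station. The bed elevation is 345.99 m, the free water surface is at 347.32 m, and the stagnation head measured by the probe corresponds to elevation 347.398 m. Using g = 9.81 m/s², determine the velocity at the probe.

v ≈ 1.24 m/s

Near the bed, under hydrostatic conditions, the piezometric head (z + ψ) equals the free-surface elevation, 347.32 m.
Velocity head = total − piezometric = 347.398 − 347.32 = 0.078 m.
v = √(2g·h_v) = √(2 × 9.81 × 0.078) = 1.24 m/s.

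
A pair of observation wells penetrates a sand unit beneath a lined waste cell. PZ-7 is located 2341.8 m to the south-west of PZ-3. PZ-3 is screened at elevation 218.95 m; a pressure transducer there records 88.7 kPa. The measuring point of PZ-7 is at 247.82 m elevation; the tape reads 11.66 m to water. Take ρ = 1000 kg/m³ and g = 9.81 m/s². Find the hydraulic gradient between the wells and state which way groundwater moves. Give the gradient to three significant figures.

Pressure head at PZ-3: ψ = P/(ρg) = 88.7×1000 / (1000 × 9.81) = 9.04 m.
Total head at PZ-3: h = z + ψ = 218.95 + 9.04 = 227.99 m.
Total head at PZ-7: h = 247.82 − 11.66 = 236.16 m.
Head difference: h(PZ-3) − h(PZ-7) = 227.99 − 236.16 = -8.17 m.
Hydraulic gradient: i = |Δh| / L = 8.17 / 2341.8 = 0.00349.
Flow is from higher to lower head: from PZ-7 toward PZ-3, i.e. toward the north-east.

i ≈ 0.00349; groundwater flows toward the north-east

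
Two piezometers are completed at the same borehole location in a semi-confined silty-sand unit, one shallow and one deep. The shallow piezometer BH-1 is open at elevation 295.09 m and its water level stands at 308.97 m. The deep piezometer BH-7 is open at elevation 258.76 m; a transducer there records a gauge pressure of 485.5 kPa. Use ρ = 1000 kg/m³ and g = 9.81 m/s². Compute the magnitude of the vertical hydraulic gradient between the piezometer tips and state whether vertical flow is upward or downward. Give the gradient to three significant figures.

Total head at BH-1: h = 308.97 m (water level in the standpipe).
Pressure head at BH-7: ψ = P/(ρg) = 485.5×1000 / (1000 × 9.81) = 49.49 m.
Total head at BH-7: h = z + ψ = 258.76 + 49.49 = 308.25 m.
Δh = h(BH-1) − h(BH-7) = 308.97 − 308.25 = 0.72 m.
Vertical separation Δz = 295.09 − 258.76 = 36.33 m.
|i_v| = |Δh| / Δz = 0.72 / 36.33 = 0.0198.
Head is higher in the shallow piezometer, so vertical flow is downward (recharge condition).

|i_v| ≈ 0.0198; vertical flow is downward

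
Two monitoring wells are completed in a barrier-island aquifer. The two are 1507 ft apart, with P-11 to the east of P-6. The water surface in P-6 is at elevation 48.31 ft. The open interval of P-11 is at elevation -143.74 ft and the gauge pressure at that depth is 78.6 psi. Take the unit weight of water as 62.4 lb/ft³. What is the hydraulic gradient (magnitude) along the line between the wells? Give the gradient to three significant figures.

i ≈ 0.00708

Total head at P-6: h = 48.31 ft (water level in the piezometer is the total head).
Pressure head at P-11: ψ = 144·P/γ = 144 × 78.6 / 62.4 = 181.38 ft.
Total head at P-11: h = z + ψ = -143.74 + 181.38 = 37.64 ft.
Head difference: h(P-6) − h(P-11) = 48.31 − 37.64 = 10.67 ft.
Hydraulic gradient: i = |Δh| / L = 10.67 / 1507 = 0.00708.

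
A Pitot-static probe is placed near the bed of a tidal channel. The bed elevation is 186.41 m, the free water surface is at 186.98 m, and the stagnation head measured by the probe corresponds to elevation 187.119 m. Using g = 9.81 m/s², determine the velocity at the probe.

Near the bed, under hydrostatic conditions, the piezometric head (z + ψ) equals the free-surface elevation, 186.98 m.
Velocity head = total − piezometric = 187.119 − 186.98 = 0.139 m.
v = √(2g·h_v) = √(2 × 9.81 × 0.139) = 1.65 m/s.

v ≈ 1.65 m/s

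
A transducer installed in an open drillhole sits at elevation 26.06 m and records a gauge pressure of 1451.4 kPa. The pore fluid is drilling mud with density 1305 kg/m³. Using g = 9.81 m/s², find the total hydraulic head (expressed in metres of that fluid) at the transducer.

h ≈ 139.43 m

ψ = P/(ρg) = 1451.4×1000 / (1305 × 9.81) = 113.37 m.
h = z + ψ = 26.06 + 113.37 = 139.43 m.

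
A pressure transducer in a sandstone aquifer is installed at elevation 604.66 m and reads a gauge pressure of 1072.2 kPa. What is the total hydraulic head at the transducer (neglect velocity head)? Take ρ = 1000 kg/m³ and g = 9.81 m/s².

h ≈ 713.96 m

ψ = P/(ρg) = 1072.2×1000 / (1000 × 9.81) = 109.30 m.
h = z + ψ = 604.66 + 109.30 = 713.96 m.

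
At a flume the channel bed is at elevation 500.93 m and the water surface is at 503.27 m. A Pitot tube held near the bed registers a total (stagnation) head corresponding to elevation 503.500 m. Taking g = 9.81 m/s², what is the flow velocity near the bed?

v ≈ 2.12 m/s

Near the bed, under hydrostatic conditions, the piezometric head (z + ψ) equals the free-surface elevation, 503.27 m.
Velocity head = total − piezometric = 503.500 − 503.27 = 0.230 m.
v = √(2g·h_v) = √(2 × 9.81 × 0.230) = 2.12 m/s.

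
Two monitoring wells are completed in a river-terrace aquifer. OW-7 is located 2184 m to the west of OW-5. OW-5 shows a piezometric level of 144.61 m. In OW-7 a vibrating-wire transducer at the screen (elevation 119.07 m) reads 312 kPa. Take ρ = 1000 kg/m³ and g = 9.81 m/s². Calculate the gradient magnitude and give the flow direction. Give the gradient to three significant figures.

Total head at OW-5: h = 144.61 m (water level in the piezometer is the total head).
Pressure head at OW-7: ψ = P/(ρg) = 312×1000 / (1000 × 9.81) = 31.80 m.
Total head at OW-7: h = z + ψ = 119.07 + 31.80 = 150.87 m.
Head difference: h(OW-5) − h(OW-7) = 144.61 − 150.87 = -6.26 m.
Hydraulic gradient: i = |Δh| / L = 6.26 / 2184 = 0.00287.
Flow is from higher to lower head: from OW-7 toward OW-5, i.e. toward the east.

i ≈ 0.00287; groundwater flows toward the east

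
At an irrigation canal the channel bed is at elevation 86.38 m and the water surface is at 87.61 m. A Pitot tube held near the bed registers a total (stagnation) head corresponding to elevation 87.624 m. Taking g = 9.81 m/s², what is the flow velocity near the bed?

Near the bed, under hydrostatic conditions, the piezometric head (z + ψ) equals the free-surface elevation, 87.61 m.
Velocity head = total − piezometric = 87.624 − 87.61 = 0.014 m.
v = √(2g·h_v) = √(2 × 9.81 × 0.014) = 0.524 m/s.

v ≈ 0.524 m/s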